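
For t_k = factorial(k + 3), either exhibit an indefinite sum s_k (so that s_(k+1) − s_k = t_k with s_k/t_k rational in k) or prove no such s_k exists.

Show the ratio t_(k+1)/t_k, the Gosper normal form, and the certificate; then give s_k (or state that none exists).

not Gosper-summable; s_k does not exist

Ratio r(k) = k + 4.
Gosper form: A/B · C(k+1)/C(k) with A=k + 4, B=1, C=1.
Key eq: (k + 4)·f(k+1) = (1)·f(k) + (1).
d = -1 from the (1,0,0) case.
Bound -1 < 0, so the key equation has no polynomial solution.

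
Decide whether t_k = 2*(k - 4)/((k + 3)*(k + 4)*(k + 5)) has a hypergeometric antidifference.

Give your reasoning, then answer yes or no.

Yes. s_k = k*(-k - 31)/(12*(k + 3)*(k + 4)).

Ratio r(k) = (k - 3)*(k + 3)/((k - 4)*(k + 6)).
Normal form (A,B,C) = (k + 3, k + 6, k - 4).
Solve (k + 3)·f(k+1) − (k + 5)·f(k) = k - 4.
d = 2 from the (1,1,1) case.
Solving with deg f ≤ 2: f(k) = -k*(k + 31)/24.
R(k) = B(k−1)·f(k)/C(k) = -k*(k + 5)*(k + 31)/(24*(k - 4)); s_k = R·t_k = k*(-k - 31)/(12*(k + 3)*(k + 4)).
Check: Δs_k = 2*(k - 4)/(k**3 + 12*k**2 + 47*k + 60). ✓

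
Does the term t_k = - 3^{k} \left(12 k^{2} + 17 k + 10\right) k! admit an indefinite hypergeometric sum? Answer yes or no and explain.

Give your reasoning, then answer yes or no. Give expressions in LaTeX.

Step 1: r(k) = 3*(12*k**3 + 53*k**2 + 80*k + 39)/(12*k**2 + 17*k + 10).
Factor: A=3*k + 3; B=1; C=k**2 + 17*k/12 + 5/6.
Solve (3*k + 3)·f(k+1) − (1)·f(k) = k**2 + 17*k/12 + 5/6.
deg f ≤ 1 (via 1,0,2).
A polynomial solution: f(k) = (4*k - 1)/12.
Get s_k = R·t_k = -3**k*(4*k - 1)*factorial(k) with R(k) = B(k−1)f(k)/C(k) = (4*k - 1)/(12*k**2 + 17*k + 10).
Verify: -3**k*(12*k**2 + 17*k + 10)*factorial(k) matches t_k.

Yes. s_k = - 3^{k} \left(4 k - 1\right) k!.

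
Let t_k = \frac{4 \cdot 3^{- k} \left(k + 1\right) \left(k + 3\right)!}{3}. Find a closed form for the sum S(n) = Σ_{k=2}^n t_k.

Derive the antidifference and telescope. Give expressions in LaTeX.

Compute t_(k+1)/t_k: get (k + 2)*(k + 4)/(3*(k + 1)).
A = k/3 + 4/3, B = 1, C = k + 1.
Solve (k/3 + 4/3)·f(k+1) − (1)·f(k) = k + 1.
Degrees (1,0,1) ⇒ d ≤ 0.
A polynomial solution: f(k) = 3.
Then R = B(k−1)f/C = 3/(k + 1), so s_k = R(k)·t_k = 4*factorial(k + 3)/3**k.
Δs = 4*(k + 1)*factorial(k + 3)/(3*3**k), as required.
Telescope: S(n) = s_(n+1) − s_(2) = 4*3**(-n - 1)*factorial(n + 4) − (160/3) = -160/3 + 4*factorial(n + 4)/(3*3**n).

S(n) = - \frac{160}{3} + \frac{4 \cdot 3^{- n} \left(n + 4\right)!}{3}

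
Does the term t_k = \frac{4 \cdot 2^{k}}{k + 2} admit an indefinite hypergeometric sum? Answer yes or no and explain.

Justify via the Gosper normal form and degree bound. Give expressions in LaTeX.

The ratio is 2*(k + 2)/(k + 3).
Factor: A=2*k + 4; B=k + 3; C=1.
Need (2*k + 4)·f(k+1) − (k + 2)·f(k) = 1.
From deg A=1, deg B=1, deg C=0: d=-1.
Bound -1 < 0, so the key equation has no polynomial solution.

No — key equation has no polynomial f.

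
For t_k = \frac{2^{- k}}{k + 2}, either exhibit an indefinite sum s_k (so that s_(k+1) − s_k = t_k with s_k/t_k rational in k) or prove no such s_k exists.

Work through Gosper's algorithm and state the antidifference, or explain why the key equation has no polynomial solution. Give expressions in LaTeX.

Ratio r(k) = (k + 2)/(2*(k + 3)).
Normal form (A,B,C) = (k/2 + 1, k + 3, 1).
Solve (k/2 + 1)·f(k+1) − (k + 2)·f(k) = 1.
From deg A=1, deg B=1, deg C=0: d=-1.
d = -1 < 0 ⇒ no nonzero polynomial f; not summable.

none (Gosper's algorithm certifies no s_k)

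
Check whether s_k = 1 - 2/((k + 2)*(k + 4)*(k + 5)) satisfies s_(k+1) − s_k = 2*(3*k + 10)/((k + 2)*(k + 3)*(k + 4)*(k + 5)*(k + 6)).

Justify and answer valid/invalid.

Valid: the claim telescopes to t_k.

s_(k+1) = 1 - 2/((k + 3)*(k + 5)*(k + 6))
s_(k+1) − s_k = 2*(3*k + 10)/(k**5 + 20*k**4 + 155*k**3 + 580*k**2 + 1044*k + 720)
(s_(k+1) − s_k) − t_k = 0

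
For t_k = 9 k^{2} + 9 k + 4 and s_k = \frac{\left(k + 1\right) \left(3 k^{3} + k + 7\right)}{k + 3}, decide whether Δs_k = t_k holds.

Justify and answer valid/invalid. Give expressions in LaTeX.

Invalid: residual \frac{2 \left(- 6 k^{3} - 36 k^{2} - 30 k - 5\right)}{k^{2} + 7 k + 12} ≠ 0.

s_(k+1) = (k + 2)*(k + 3*(k + 1)**3 + 8)/(k + 4)
s_(k+1) − s_k = (9*k**4 + 60*k**3 + 103*k**2 + 76*k + 38)/(k**2 + 7*k + 12)
(s_(k+1) − s_k) − t_k = 2*(-6*k**3 - 36*k**2 - 30*k - 5)/(k**2 + 7*k + 12)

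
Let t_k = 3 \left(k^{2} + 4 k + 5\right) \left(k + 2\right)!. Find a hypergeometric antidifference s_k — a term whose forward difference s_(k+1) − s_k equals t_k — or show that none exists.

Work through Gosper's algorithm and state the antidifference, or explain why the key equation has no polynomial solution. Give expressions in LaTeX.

Step 1: r(k) = (k + 3)*(4*k + (k + 1)**2 + 9)/(k**2 + 4*k + 5).
So A=k + 3 and B=1, with C=k**2 + 4*k + 5.
Set up (k + 3)·f(k+1) − (1)·f(k) − (k**2 + 4*k + 5) = 0.
deg f ≤ 1 (via 1,0,2).
A polynomial solution: f(k) = k + 1.
R(k) = B(k−1)·f(k)/C(k) = (k + 1)/(k**2 + 4*k + 5); s_k = R·t_k = 3*(k + 1)*factorial(k + 2).
s_(k+1) − s_k = 3*(k**2 + 4*k + 5)*factorial(k + 2) = t_k.

s_k = 3 \left(k + 1\right) \left(k + 2\right)!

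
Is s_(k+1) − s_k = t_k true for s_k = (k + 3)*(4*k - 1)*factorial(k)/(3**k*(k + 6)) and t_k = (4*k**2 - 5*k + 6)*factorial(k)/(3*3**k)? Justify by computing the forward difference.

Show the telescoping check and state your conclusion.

Invalid: residual -(4*k**3 + 19*k**2 - 36*k + 39)*factorial(k)/(3**k*(k + 6)*(k + 7)) ≠ 0.

s_(k+1) = (k + 4)*(4*k + 3)*factorial(k + 1)/(3*3**k*(k + 7))
s_(k+1) − s_k = (4*k**4 + 35*k**3 + 52*k**2 - 24*k + 135)*factorial(k)/(3*3**k*(k + 6)*(k + 7))
(s_(k+1) − s_k) − t_k = -(4*k**3 + 19*k**2 - 36*k + 39)*factorial(k)/(3**k*(k + 6)*(k + 7))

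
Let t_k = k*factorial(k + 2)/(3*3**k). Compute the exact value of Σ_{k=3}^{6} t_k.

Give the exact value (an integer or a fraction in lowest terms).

Ratio r(k) = (k + 1)*(k + 3)/(3*k).
Gosper form: A/B · C(k+1)/C(k) with A=k/3 + 1, B=1, C=k.
Need (k/3 + 1)·f(k+1) − (1)·f(k) = k.
Bound: deg f ≤ 0.
Match coefficients ⇒ f(k) = 3.
So s_k = (B(k−1)f/C)·t_k = (3/k)·t_k = factorial(k + 2)/3**k.
Check: Δs_k = k*factorial(k + 2)/(3*3**k). ✓
Σ_(k=3)^(6) t_k = s_(7) − s_(3) = 4480/27 − (40/9) = 4360/27.

Σ = 4360/27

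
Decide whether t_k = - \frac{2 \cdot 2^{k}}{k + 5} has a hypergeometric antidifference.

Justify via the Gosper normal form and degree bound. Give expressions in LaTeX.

No — negative degree bound, so no certificate f.

Compute t_(k+1)/t_k: get 2*(k + 5)/(k + 6).
So A=2*k + 10 and B=k + 6, with C=1.
Need (2*k + 10)·f(k+1) − (k + 5)·f(k) = 1.
deg f ≤ -1 (via 1,1,0).
deg f ≤ -1 is impossible — no certificate.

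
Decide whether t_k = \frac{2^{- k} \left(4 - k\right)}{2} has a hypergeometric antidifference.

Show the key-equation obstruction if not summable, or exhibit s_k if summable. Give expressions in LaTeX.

r(k) = (k - 3)/(2*(k - 4)) after simplifying.
So A=1/2 and B=1, with C=k - 4.
f must satisfy (1/2)·f(k+1) − (1)·f(k) = k - 4.
d = 1 from the (0,0,1) case.
Match coefficients ⇒ f(k) = -2*(k - 3).
R(k) = B(k−1)·f(k)/C(k) = -2*(k - 3)/(k - 4); s_k = R·t_k = (k - 3)/2**k.
Verify: (4 - k)/(2*2**k) matches t_k.

Yes. s_k = 2^{- k} \left(k - 3\right).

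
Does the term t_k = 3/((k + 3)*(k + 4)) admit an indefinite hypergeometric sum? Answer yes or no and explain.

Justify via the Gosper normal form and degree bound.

Yes. s_k = k/(k + 3).

Ratio r(k) = (k + 3)/(k + 5).
Take A(k)=k + 3, B(k)=k + 5, C(k)=1.
f must satisfy (k + 3)·f(k+1) − (k + 4)·f(k) = 1.
d = 1 from the (1,1,0) case.
Solving with deg f ≤ 1: f(k) = k/3.
Certificate R = B(k−1)f/C = k*(k + 4)/3 gives s_k = k/(k + 3).
Check: Δs_k = 3/(k**2 + 7*k + 12). ✓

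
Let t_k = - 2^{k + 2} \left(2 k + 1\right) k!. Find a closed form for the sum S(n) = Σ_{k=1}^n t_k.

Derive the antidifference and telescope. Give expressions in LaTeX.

t_(k+1)/t_k = 2*(k + 1)*(2*k + 3)/(2*k + 1).
So A=2*k + 2 and B=1, with C=k + 1/2.
Key eq: (2*k + 2)·f(k+1) = (1)·f(k) + (k + 1/2).
d = 0 from the (1,0,1) case.
Solving with deg f ≤ 0: f(k) = 1/2.
Certificate R = B(k−1)f/C = 1/(2*k + 1) gives s_k = -2**(k + 2)*factorial(k).
Check: Δs_k = -2**(k + 2)*(2*k + 1)*factorial(k). ✓
s_(n+1) = -2**(n + 3)*factorial(n + 1) and s_(1) = -8, so S(n) = -8*2**n*factorial(n + 1) + 8.

S(n) = - 8 \cdot 2^{n} \left(n + 1\right)! + 8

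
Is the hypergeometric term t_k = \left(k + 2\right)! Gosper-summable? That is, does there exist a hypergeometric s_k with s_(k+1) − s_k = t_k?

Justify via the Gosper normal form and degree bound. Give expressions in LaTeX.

Compute t_(k+1)/t_k: get k + 3.
A = k + 3, B = 1, C = 1.
Set up (k + 3)·f(k+1) − (1)·f(k) − (1) = 0.
d = -1 from the (1,0,0) case.
deg f ≤ -1 is impossible — no certificate.

No — t_k has no hypergeometric antidifference.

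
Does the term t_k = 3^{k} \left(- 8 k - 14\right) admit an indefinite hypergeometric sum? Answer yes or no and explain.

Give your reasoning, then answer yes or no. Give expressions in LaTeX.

r(k) = 3*(4*k + 11)/(4*k + 7) after simplifying.
Normal form (A,B,C) = (3, 1, k + 7/4).
Key eq: (3)·f(k+1) = (1)·f(k) + (k + 7/4).
d = 1 from the (0,0,1) case.
Solving with deg f ≤ 1: f(k) = (4*k + 1)/8.
So s_k = (B(k−1)f/C)·t_k = ((4*k + 1)/(2*(4*k + 7)))·t_k = 3**k*(-4*k - 1).
Δs = 3**k*(-8*k - 14), as required.

Yes. s_k = 3^{k} \left(- 4 k - 1\right).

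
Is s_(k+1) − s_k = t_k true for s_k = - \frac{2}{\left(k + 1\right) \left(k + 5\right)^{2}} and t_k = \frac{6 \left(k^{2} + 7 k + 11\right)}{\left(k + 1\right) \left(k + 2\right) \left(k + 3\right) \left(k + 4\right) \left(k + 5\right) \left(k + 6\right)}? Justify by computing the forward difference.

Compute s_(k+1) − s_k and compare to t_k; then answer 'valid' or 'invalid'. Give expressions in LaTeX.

s_(k+1) = -2/((k + 2)*(k + 6)**2)
s_(k+1) − s_k = -2/((k + 2)*(k + 6)**2) + 2/((k + 1)*(k + 5)**2)
(s_(k+1) − s_k) − t_k = 4*(-4*k**3 - 48*k**2 - 182*k - 213)/(k**8 + 32*k**7 + 436*k**6 + 3290*k**5 + 14959*k**4 + 41678*k**3 + 68844*k**2 + 60840*k + 21600)

Invalid: residual \frac{4 \left(- 4 k^{3} - 48 k^{2} - 182 k - 213\right)}{k^{8} + 32 k^{7} + 436 k^{6} + 3290 k^{5} + 14959 k^{4} + 41678 k^{3} + 68844 k^{2} + 60840 k + 21600} ≠ 0.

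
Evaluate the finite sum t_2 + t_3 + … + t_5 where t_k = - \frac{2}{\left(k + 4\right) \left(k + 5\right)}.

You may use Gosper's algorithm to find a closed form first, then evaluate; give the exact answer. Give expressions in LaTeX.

Σ = -2/15

Step 1: r(k) = (k + 4)/(k + 6).
So A=k + 4 and B=k + 6, with C=1.
Solve (k + 4)·f(k+1) − (k + 5)·f(k) = 1.
d = 1 from the (1,1,0) case.
Match coefficients ⇒ f(k) = k/4.
Certificate R = B(k−1)f/C = k*(k + 5)/4 gives s_k = -k/(2*k + 8).
s_(k+1) − s_k = -2/(k**2 + 9*k + 20) = t_k.
Sum = s_(6) − s_(2); s_(6) = -3/10, s_(2) = -1/6 ⇒ -2/15.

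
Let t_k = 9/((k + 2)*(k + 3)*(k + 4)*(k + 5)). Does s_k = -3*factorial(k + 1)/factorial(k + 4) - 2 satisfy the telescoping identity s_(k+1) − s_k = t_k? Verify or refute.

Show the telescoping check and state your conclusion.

s_(k+1) = -3*factorial(k + 2)/factorial(k + 5) - 2
s_(k+1) − s_k = 9/((k + 2)*(k + 3)*(k + 4)*(k + 5))
(s_(k+1) − s_k) − t_k = 0

Valid: the claim telescopes to t_k.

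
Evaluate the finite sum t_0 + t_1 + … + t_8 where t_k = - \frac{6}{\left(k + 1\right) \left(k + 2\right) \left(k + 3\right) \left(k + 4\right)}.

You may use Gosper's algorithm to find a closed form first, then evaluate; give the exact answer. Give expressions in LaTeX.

r(k) = (k + 1)/(k + 5) after simplifying.
A = k + 1, B = k + 5, C = 1.
Solve (k + 1)·f(k+1) − (k + 4)·f(k) = 1.
From deg A=1, deg B=1, deg C=0: d=3.
A polynomial solution: f(k) = k*(k**2 + 6*k + 11)/18.
Get s_k = R·t_k = k*(-k**2 - 6*k - 11)/(3*(k + 1)*(k + 2)*(k + 3)) with R(k) = B(k−1)f(k)/C(k) = k*(k + 4)*(k**2 + 6*k + 11)/18.
Δs = -6/(k**4 + 10*k**3 + 35*k**2 + 50*k + 24), as required.
Sum = s_(9) − s_(0); s_(9) = -73/220, s_(0) = 0 ⇒ -73/220.

Σ = -73/220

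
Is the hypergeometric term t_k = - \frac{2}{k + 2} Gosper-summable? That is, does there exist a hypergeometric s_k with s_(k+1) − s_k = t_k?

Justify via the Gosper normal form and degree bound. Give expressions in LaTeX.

No — t_k has no hypergeometric antidifference.

Step 1: r(k) = (k + 2)/(k + 3).
Gosper form: A/B · C(k+1)/C(k) with A=k + 2, B=k + 3, C=1.
Key eq: (k + 2)·f(k+1) = (k + 2)·f(k) + (1).
d = 0 from the (1,1,0) case.
f = c0 ⇒ A·f(k+1) − B(k−1)·f(k) − C = -1. The system {-1 = 0} is inconsistent; no antidifference.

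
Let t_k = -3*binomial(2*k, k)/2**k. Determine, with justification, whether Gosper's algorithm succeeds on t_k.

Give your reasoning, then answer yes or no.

The ratio is (2*k + 1)/(k + 1).
Normal form (A,B,C) = (2*k + 1, k + 1, 1).
Set up (2*k + 1)·f(k+1) − (k)·f(k) − (1) = 0.
Bound: deg f ≤ -1.
deg f ≤ -1 is impossible — no certificate.

No — t_k has no hypergeometric antidifference.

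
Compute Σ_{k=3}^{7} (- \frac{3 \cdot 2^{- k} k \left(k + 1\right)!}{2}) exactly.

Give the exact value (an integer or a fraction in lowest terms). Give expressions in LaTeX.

Σ = -8487/2

t_(k+1)/t_k = (k + 1)*(k + 2)/(2*k).
So A=k/2 + 1 and B=1, with C=k.
Key eq: (k/2 + 1)·f(k+1) = (1)·f(k) + (k).
Bound: deg f ≤ 0.
Coefficient equations give f(k) = 2.
Then R = B(k−1)f/C = 2/k, so s_k = R(k)·t_k = -3*factorial(k + 1)/2**k.
Δs = -3*k*factorial(k + 1)/(2*2**k), as required.
Sum = s_(8) − s_(3); s_(8) = -8505/2, s_(3) = -9 ⇒ -8487/2.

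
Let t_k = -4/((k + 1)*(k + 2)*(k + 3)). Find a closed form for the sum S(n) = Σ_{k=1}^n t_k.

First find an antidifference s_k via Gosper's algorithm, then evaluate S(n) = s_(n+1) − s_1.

The ratio is (k + 1)/(k + 4).
Normal form (A,B,C) = (k + 1, k + 4, 1).
Key eq: (k + 1)·f(k+1) = (k + 3)·f(k) + (1).
From deg A=1, deg B=1, deg C=0: d=2.
Coefficient equations give f(k) = k*(k + 3)/4.
Then R = B(k−1)f/C = k*(k + 3)**2/4, so s_k = R(k)·t_k = k*(-k - 3)/((k + 1)*(k + 2)).
Check: Δs_k = -4/(k**3 + 6*k**2 + 11*k + 6). ✓
Evaluate: s_(n+1) = (-n**2 - 5*n - 4)/(n**2 + 5*n + 6); subtract s_(1) = -2/3 ⇒ S(n) = n*(-n - 5)/(3*(n**2 + 5*n + 6)).

S(n) = n*(-n - 5)/(3*(n**2 + 5*n + 6))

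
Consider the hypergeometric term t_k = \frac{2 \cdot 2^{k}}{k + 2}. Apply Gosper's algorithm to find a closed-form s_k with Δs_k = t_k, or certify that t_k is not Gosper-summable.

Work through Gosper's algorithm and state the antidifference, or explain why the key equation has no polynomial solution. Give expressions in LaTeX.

r(k) = 2*(k + 2)/(k + 3) after simplifying.
So A=2*k + 4 and B=k + 3, with C=1.
Need (2*k + 4)·f(k+1) − (k + 2)·f(k) = 1.
Degrees (1,1,0) ⇒ d ≤ -1.
d = -1 < 0 ⇒ no nonzero polynomial f; not summable.

none — t_k is not Gosper-summable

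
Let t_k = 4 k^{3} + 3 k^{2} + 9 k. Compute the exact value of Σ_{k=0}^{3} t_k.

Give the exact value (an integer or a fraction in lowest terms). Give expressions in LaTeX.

t_(k+1)/t_k = (4*k**3 + 15*k**2 + 27*k + 16)/(k*(4*k**2 + 3*k + 9)).
Factor: A=1; B=1; C=k**3 + 3*k**2/4 + 9*k/4.
f must satisfy (1)·f(k+1) − (1)·f(k) = k**3 + 3*k**2/4 + 9*k/4.
Bound: deg f ≤ 4.
A polynomial solution: f(k) = k*(k - 1)*(k**2 + 4)/4.
So s_k = (B(k−1)f/C)·t_k = ((k - 1)*(k**2 + 4)/(4*k**2 + 3*k + 9))·t_k = k*(k**3 - k**2 + 4*k - 4).
Δs = k*(4*k**2 + 3*k + 9), as required.
Sum = s_(4) − s_(0); s_(4) = 240, s_(0) = 0 ⇒ 240.

Σ = 240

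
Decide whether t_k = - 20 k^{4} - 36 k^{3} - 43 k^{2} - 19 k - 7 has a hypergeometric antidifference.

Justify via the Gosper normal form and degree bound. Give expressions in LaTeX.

Yes. s_k = k \left(- 4 k^{4} + k^{3} - 3 k^{2} + 3 k - 4\right).

Ratio r(k) = (20*k**4 + 116*k**3 + 271*k**2 + 293*k + 125)/(20*k**4 + 36*k**3 + 43*k**2 + 19*k + 7).
So A=1 and B=1, with C=k**4 + 9*k**3/5 + 43*k**2/20 + 19*k/20 + 7/20.
Need (1)·f(k+1) − (1)·f(k) = k**4 + 9*k**3/5 + 43*k**2/20 + 19*k/20 + 7/20.
d = 5 from the (0,0,4) case.
Coefficient equations give f(k) = k*(4*k**4 - k**3 + 3*k**2 - 3*k + 4)/20.
Get s_k = R·t_k = k*(-4*k**4 + k**3 - 3*k**2 + 3*k - 4) with R(k) = B(k−1)f(k)/C(k) = k*(4*k**4 - k**3 + 3*k**2 - 3*k + 4)/(20*k**4 + 36*k**3 + 43*k**2 + 19*k + 7).
Check: Δs_k = -20*k**4 - 36*k**3 - 43*k**2 - 19*k - 7. ✓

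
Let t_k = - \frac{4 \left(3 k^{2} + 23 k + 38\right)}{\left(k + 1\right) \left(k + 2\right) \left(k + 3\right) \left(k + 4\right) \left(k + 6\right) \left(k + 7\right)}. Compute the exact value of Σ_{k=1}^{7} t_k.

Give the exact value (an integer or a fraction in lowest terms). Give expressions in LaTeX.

The ratio is (k + 1)*(k + 6)*(23*k + 3*(k + 1)**2 + 61)/((k + 5)*(k + 8)*(3*k**2 + 23*k + 38)).
So A=k + 1 and B=k + 8, with C=k**3 + 38*k**2/3 + 51*k + 190/3.
Key eq: (k + 1)·f(k+1) = (k + 7)·f(k) + (k**3 + 38*k**2/3 + 51*k + 190/3).
Bound: deg f ≤ 6.
A polynomial solution: f(k) = k*(k + 2)*(k + 4)*(k + 5)*(k**2 + 10*k + 27)/54.
So s_k = (B(k−1)f/C)·t_k = (k*(k + 2)*(k + 4)*(k + 7)*(k**2 + 10*k + 27)/(18*(3*k**2 + 23*k + 38)))·t_k = 2*k*(-k**2 - 10*k - 27)/(9*(k**3 + 10*k**2 + 27*k + 18)).
s_(k+1) − s_k = 4*(-3*k**2 - 23*k - 38)/(k**6 + 23*k**5 + 207*k**4 + 925*k**3 + 2144*k**2 + 2412*k + 1008) = t_k.
Sum = s_(8) − s_(1); s_(8) = -152/693, s_(1) = -19/126 ⇒ -95/1386.

Σ = -95/1386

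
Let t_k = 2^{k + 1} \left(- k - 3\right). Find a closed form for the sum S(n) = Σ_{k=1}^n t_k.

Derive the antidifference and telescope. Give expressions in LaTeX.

S(n) = - 4 \cdot 2^{n} n - 8 \cdot 2^{n} + 8

t_(k+1)/t_k = 2*(k + 4)/(k + 3).
Factor: A=2; B=1; C=k + 3.
Set up (2)·f(k+1) − (1)·f(k) − (k + 3) = 0.
Bound: deg f ≤ 1.
Match coefficients ⇒ f(k) = k + 1.
Certificate R = B(k−1)f/C = (k + 1)/(k + 3) gives s_k = 2**(k + 1)*(-k - 1).
Check: Δs_k = 2**(k + 1)*(-k - 3). ✓
Σ_(k=1)^n t_k = s_(n+1) − s_(1) = (2**(n + 2)*(-n - 2)) − (-8), i.e. -4*2**n*n - 8*2**n + 8.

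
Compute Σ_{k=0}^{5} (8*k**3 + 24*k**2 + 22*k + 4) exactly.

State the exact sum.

Σ = 3474

Step 1: r(k) = (4*k**3 + 24*k**2 + 47*k + 29)/(4*k**3 + 12*k**2 + 11*k + 2).
Take A(k)=1, B(k)=1, C(k)=k**3 + 3*k**2 + 11*k/4 + 1/2.
Solve (1)·f(k+1) − (1)·f(k) = k**3 + 3*k**2 + 11*k/4 + 1/2.
deg f ≤ 4 (via 0,0,3).
Match coefficients ⇒ f(k) = k*(2*k**3 + 4*k**2 + k - 3)/8.
Get s_k = R·t_k = k*(2*k**3 + 4*k**2 + k - 3) with R(k) = B(k−1)f(k)/C(k) = k*(2*k**3 + 4*k**2 + k - 3)/(2*(4*k**3 + 12*k**2 + 11*k + 2)).
Check: Δs_k = 8*k**3 + 24*k**2 + 22*k + 4. ✓
Evaluate s at k=6 and k=0: 3474 and 0; difference 3474.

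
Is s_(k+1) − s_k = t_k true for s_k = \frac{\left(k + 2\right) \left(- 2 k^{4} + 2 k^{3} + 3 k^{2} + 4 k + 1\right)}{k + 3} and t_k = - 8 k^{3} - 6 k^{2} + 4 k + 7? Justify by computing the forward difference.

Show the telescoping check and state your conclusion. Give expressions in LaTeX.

s_(k+1) = (-2*k**5 - 12*k**4 - 21*k**3 - k**2 + 32*k + 24)/(k + 4)
s_(k+1) − s_k = 2*(-4*k**5 - 28*k**4 - 51*k**3 - 10*k**2 + 41*k + 32)/(k**2 + 7*k + 12)
(s_(k+1) − s_k) − t_k = (6*k**4 + 32*k**3 + 17*k**2 - 15*k - 20)/(k**2 + 7*k + 12)

Invalid: residual \frac{6 k^{4} + 32 k^{3} + 17 k^{2} - 15 k - 20}{k^{2} + 7 k + 12} ≠ 0.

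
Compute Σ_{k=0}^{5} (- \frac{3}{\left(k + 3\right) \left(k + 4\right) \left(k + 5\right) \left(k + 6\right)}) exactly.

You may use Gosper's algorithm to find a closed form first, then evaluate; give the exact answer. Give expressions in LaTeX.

Σ = -31/1980

Step 1: r(k) = (k + 3)/(k + 7).
Take A(k)=k + 3, B(k)=k + 7, C(k)=1.
Key eq: (k + 3)·f(k+1) = (k + 6)·f(k) + (1).
Degrees (1,1,0) ⇒ d ≤ 3.
A polynomial solution: f(k) = k*(k**2 + 12*k + 47)/180.
Get s_k = R·t_k = k*(-k**2 - 12*k - 47)/(60*(k + 3)*(k + 4)*(k + 5)) with R(k) = B(k−1)f(k)/C(k) = k*(k + 6)*(k**2 + 12*k + 47)/180.
Δs = -3/(k**4 + 18*k**3 + 119*k**2 + 342*k + 360), as required.
Telescoping: Σ = s_(6) − s_(0) = -31/1980 − (0) = -31/1980.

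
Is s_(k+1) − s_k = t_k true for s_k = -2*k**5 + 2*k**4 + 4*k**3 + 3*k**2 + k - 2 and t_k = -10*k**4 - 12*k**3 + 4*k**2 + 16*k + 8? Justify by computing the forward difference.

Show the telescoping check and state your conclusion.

s_(k+1) = -2*k**5 - 8*k**4 - 8*k**3 + 7*k**2 + 17*k + 6
s_(k+1) − s_k = -10*k**4 - 12*k**3 + 4*k**2 + 16*k + 8
(s_(k+1) − s_k) − t_k = 0

valid (s_(k+1) − s_k reduces to t_k)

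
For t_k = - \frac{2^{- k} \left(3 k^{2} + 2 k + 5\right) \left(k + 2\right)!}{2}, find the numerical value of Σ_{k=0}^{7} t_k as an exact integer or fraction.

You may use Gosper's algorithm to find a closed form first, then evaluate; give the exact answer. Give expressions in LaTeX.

Σ = -283508

Compute t_(k+1)/t_k: get (k + 3)*(2*k + 3*(k + 1)**2 + 7)/(2*(3*k**2 + 2*k + 5)).
Factor: A=k/2 + 3/2; B=1; C=k**2 + 2*k/3 + 5/3.
f must satisfy (k/2 + 3/2)·f(k+1) − (1)·f(k) = k**2 + 2*k/3 + 5/3.
deg f ≤ 1 (via 1,0,2).
Solve for f: f(k) = 2*(3*k - 4)/3 (degree 1 ≤ 1).
Get s_k = R·t_k = -(3*k - 4)*factorial(k + 2)/2**k with R(k) = B(k−1)f(k)/C(k) = 2*(3*k - 4)/(3*k**2 + 2*k + 5).
Check: Δs_k = -(3*k**2 + 2*k + 5)*factorial(k + 2)/(2*2**k). ✓
Evaluate s at k=8 and k=0: -283500 and 8; difference -283508.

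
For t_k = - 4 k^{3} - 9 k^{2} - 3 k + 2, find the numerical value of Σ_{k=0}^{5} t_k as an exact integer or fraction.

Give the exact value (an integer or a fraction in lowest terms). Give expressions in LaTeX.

Σ = -1428

Step 1: r(k) = (4*k**3 + 21*k**2 + 33*k + 14)/(4*k**3 + 9*k**2 + 3*k - 2).
So A=1 and B=1, with C=k**3 + 9*k**2/4 + 3*k/4 - 1/2.
Key eq: (1)·f(k+1) = (1)·f(k) + (k**3 + 9*k**2/4 + 3*k/4 - 1/2).
Degrees (0,0,3) ⇒ d ≤ 4.
Match coefficients ⇒ f(k) = k*(k + 1)*(k**2 - 2)/4.
Then R = B(k−1)f/C = k*(k**2 - 2)/(4*k**2 + 5*k - 2), so s_k = R(k)·t_k = k*(-k**3 - k**2 + 2*k + 2).
Check: Δs_k = -4*k**3 - 9*k**2 - 3*k + 2. ✓
Sum = s_(6) − s_(0); s_(6) = -1428, s_(0) = 0 ⇒ -1428.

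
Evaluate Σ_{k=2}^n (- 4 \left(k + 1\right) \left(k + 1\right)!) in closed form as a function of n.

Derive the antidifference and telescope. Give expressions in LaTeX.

The ratio is (k + 2)**2/(k + 1).
So A=k + 2 and B=1, with C=k + 1.
Set up (k + 2)·f(k+1) − (1)·f(k) − (k + 1) = 0.
deg f ≤ 0 (via 1,0,1).
Match coefficients ⇒ f(k) = 1.
Then R = B(k−1)f/C = 1/(k + 1), so s_k = R(k)·t_k = -4*factorial(k + 1).
s_(k+1) − s_k = -4*(k + 1)*factorial(k + 1) = t_k.
s_(n+1) = -4*factorial(n + 2) and s_(2) = -24, so S(n) = 24 - 4*factorial(n + 2).

S(n) = 24 - 4 \left(n + 2\right)!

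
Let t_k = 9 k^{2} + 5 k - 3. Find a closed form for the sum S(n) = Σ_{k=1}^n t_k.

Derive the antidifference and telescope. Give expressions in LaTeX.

S(n) = n \left(3 n^{2} + 7 n + 1\right)

The ratio is (9*k**2 + 23*k + 11)/(9*k**2 + 5*k - 3).
Gosper form: A/B · C(k+1)/C(k) with A=1, B=1, C=k**2 + 5*k/9 - 1/3.
f must satisfy (1)·f(k+1) − (1)·f(k) = k**2 + 5*k/9 - 1/3.
Degrees (0,0,2) ⇒ d ≤ 3.
Coefficient equations give f(k) = k*(3*k**2 - 2*k - 4)/9.
R(k) = B(k−1)·f(k)/C(k) = k*(3*k**2 - 2*k - 4)/(9*k**2 + 5*k - 3); s_k = R·t_k = k*(3*k**2 - 2*k - 4).
Check: Δs_k = 9*k**2 + 5*k - 3. ✓
Evaluate: s_(n+1) = 3*n**3 + 7*n**2 + n - 3; subtract s_(1) = -3 ⇒ S(n) = n*(3*n**2 + 7*n + 1).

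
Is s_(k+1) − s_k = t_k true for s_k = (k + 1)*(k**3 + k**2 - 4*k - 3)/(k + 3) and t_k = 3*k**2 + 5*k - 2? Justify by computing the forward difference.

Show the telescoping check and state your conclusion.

s_(k+1) = (k**4 + 6*k**3 + 9*k**2 - 3*k - 10)/(k + 4)
s_(k+1) − s_k = (3*k**4 + 22*k**3 + 43*k**2 + 12*k - 18)/(k**2 + 7*k + 12)
(s_(k+1) − s_k) − t_k = 2*(-2*k**3 - 13*k**2 - 17*k + 3)/(k**2 + 7*k + 12)

Invalid: residual 2*(-2*k**3 - 13*k**2 - 17*k + 3)/(k**2 + 7*k + 12) ≠ 0.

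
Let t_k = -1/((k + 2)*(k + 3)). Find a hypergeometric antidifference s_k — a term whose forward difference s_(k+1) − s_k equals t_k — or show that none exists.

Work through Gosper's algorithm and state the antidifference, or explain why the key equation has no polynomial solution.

s_k = -k/(2*k + 4)

r(k) = (k + 2)/(k + 4) after simplifying.
Take A(k)=k + 2, B(k)=k + 4, C(k)=1.
Set up (k + 2)·f(k+1) − (k + 3)·f(k) − (1) = 0.
Bound: deg f ≤ 1.
Match coefficients ⇒ f(k) = k/2.
Get s_k = R·t_k = -k/(2*k + 4) with R(k) = B(k−1)f(k)/C(k) = k*(k + 3)/2.
Check: Δs_k = -1/(k**2 + 5*k + 6). ✓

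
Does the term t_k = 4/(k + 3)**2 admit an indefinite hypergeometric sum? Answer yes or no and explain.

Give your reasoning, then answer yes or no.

Ratio r(k) = (k + 3)**2/(k + 4)**2.
Take A(k)=k**2 + 6*k + 9, B(k)=k**2 + 8*k + 16, C(k)=1.
Need (k**2 + 6*k + 9)·f(k+1) − (k**2 + 6*k + 9)·f(k) = 1.
Degrees (2,2,0) ⇒ d ≤ 0.
Put f(k) = c0: A·f(k+1) − B(k−1)·f(k) − C = -1; need -1 = 0 — inconsistent ⇒ no f, not summable.

No — t_k has no hypergeometric antidifference.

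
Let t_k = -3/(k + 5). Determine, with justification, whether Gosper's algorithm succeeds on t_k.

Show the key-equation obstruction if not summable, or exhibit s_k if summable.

No — key equation has no polynomial f.

r(k) = (k + 5)/(k + 6) after simplifying.
Factor: A=k + 5; B=k + 6; C=1.
f must satisfy (k + 5)·f(k+1) − (k + 5)·f(k) = 1.
deg f ≤ 0 (via 1,1,0).
Generic f = c0 gives residual -1; -1 = 0 cannot hold, so t_k is not Gosper-summable.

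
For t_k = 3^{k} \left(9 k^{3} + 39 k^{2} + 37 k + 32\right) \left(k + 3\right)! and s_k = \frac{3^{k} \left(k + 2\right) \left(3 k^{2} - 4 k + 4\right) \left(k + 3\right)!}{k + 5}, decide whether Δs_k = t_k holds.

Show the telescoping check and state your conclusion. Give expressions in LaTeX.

s_(k+1) = 3**(k + 1)*(k + 3)*(3*k**2 + 2*k + 3)*factorial(k + 4)/(k + 6)
s_(k+1) − s_k = 3**k*(9*k**5 + 111*k**4 + 484*k**3 + 922*k**2 + 799*k + 492)*factorial(k + 3)/((k + 5)*(k + 6))
(s_(k+1) − s_k) − t_k = -3**(k + 1)*(9*k**4 + 84*k**3 + 229*k**2 + 221*k + 156)*factorial(k + 3)/((k + 5)*(k + 6))

Invalid: residual - \frac{3^{k + 1} \left(9 k^{4} + 84 k^{3} + 229 k^{2} + 221 k + 156\right) \left(k + 3\right)!}{\left(k + 5\right) \left(k + 6\right)} ≠ 0.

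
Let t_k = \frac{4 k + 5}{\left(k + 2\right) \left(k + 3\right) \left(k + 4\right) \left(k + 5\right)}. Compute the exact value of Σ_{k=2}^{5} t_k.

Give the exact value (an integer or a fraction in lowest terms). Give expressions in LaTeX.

t_(k+1)/t_k = (k + 2)*(4*k + 9)/((k + 6)*(4*k + 5)).
Factor: A=k + 2; B=k + 6; C=k + 5/4.
Need (k + 2)·f(k+1) − (k + 5)·f(k) = k + 5/4.
deg f ≤ 3 (via 1,1,1).
Solve for f: f(k) = k*(k**2 + 9*k + 10)/32 (degree 3 ≤ 3).
So s_k = (B(k−1)f/C)·t_k = (k*(k + 5)*(k**2 + 9*k + 10)/(8*(4*k + 5)))·t_k = k*(k**2 + 9*k + 10)/(8*(k + 2)*(k + 3)*(k + 4)).
Δs = (4*k + 5)/(k**4 + 14*k**3 + 71*k**2 + 154*k + 120), as required.
Σ_(k=2)^(5) t_k = s_(6) − s_(2) = 5/48 − (1/15) = 3/80.

Σ = 3/80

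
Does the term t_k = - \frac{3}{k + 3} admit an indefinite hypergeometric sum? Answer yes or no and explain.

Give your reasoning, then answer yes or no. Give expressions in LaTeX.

No; the coefficient equations for f are inconsistent.

t_(k+1)/t_k = (k + 3)/(k + 4).
Factor: A=k + 3; B=k + 4; C=1.
Key eq: (k + 3)·f(k+1) = (k + 3)·f(k) + (1).
deg f ≤ 0 (via 1,1,0).
Generic f = c0 gives residual -1; -1 = 0 cannot hold, so t_k is not Gosper-summable.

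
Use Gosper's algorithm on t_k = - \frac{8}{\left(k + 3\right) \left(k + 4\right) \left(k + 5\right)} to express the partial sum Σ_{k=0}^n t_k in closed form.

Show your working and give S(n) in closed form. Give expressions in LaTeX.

t_(k+1)/t_k = (k + 3)/(k + 6).
Gosper form: A/B · C(k+1)/C(k) with A=k + 3, B=k + 6, C=1.
Need (k + 3)·f(k+1) − (k + 5)·f(k) = 1.
Bound: deg f ≤ 2.
Match coefficients ⇒ f(k) = k*(k + 7)/24.
Then R = B(k−1)f/C = k*(k + 5)*(k + 7)/24, so s_k = R(k)·t_k = k*(-k - 7)/(3*(k + 3)*(k + 4)).
s_(k+1) − s_k = -8/(k**3 + 12*k**2 + 47*k + 60) = t_k.
Telescope: S(n) = s_(n+1) − s_(0) = (-n**2 - 9*n - 8)/(3*(n**2 + 9*n + 20)) − (0) = (-n**2 - 9*n - 8)/(3*(n**2 + 9*n + 20)).

S(n) = \frac{- n^{2} - 9 n - 8}{3 \left(n^{2} + 9 n + 20\right)}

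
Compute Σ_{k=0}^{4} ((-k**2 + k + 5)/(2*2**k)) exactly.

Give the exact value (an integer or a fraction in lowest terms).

Σ = 123/32

The ratio is (k**2 + k - 5)/(2*(k**2 - k - 5)).
Take A(k)=1/2, B(k)=1, C(k)=k**2 - k - 5.
Set up (1/2)·f(k+1) − (1)·f(k) − (k**2 - k - 5) = 0.
From deg A=0, deg B=0, deg C=2: d=2.
Solve for f: f(k) = -2*(k**2 + k - 3) (degree 2 ≤ 2).
R(k) = B(k−1)·f(k)/C(k) = -2*(k**2 + k - 3)/(k**2 - k - 5); s_k = R·t_k = (k**2 + k - 3)/2**k.
Check: Δs_k = (-k**2 + k + 5)/(2*2**k). ✓
Σ_(k=0)^(4) t_k = s_(5) − s_(0) = 27/32 − (-3) = 123/32.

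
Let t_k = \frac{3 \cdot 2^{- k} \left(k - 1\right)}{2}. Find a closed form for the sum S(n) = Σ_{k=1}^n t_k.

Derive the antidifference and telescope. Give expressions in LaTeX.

S(n) = 3 \cdot 2^{- n - 1} \left(2^{n} - n - 1\right)

Ratio r(k) = k/(2*(k - 1)).
Gosper form: A/B · C(k+1)/C(k) with A=1/2, B=1, C=k - 1.
Set up (1/2)·f(k+1) − (1)·f(k) − (k - 1) = 0.
Bound: deg f ≤ 1.
A polynomial solution: f(k) = -2*k.
Certificate R = B(k−1)f/C = -2*k/(k - 1) gives s_k = -3*k/2**k.
Verify: 3*(k - 1)/(2*2**k) matches t_k.
s_(n+1) = 3*2**(-n - 1)*(-n - 1) and s_(1) = -3/2, so S(n) = 3*2**(-n - 1)*(2**n - n - 1).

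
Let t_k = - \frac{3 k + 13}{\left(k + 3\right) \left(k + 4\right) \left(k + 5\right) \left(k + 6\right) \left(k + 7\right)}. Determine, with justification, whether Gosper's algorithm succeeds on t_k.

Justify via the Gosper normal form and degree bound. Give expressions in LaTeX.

The ratio is (k + 3)*(3*k + 16)/((k + 8)*(3*k + 13)).
A = k + 3, B = k + 8, C = k + 13/3.
Set up (k + 3)·f(k+1) − (k + 7)·f(k) − (k + 13/3) = 0.
Degrees (1,1,1) ⇒ d ≤ 4.
Coefficient equations give f(k) = k*(k + 4)*(k**2 + 14*k + 63)/270.
Get s_k = R·t_k = k*(-k**2 - 14*k - 63)/(90*(k**3 + 14*k**2 + 63*k + 90)) with R(k) = B(k−1)f(k)/C(k) = k*(k + 4)*(k + 7)*(k**2 + 14*k + 63)/(90*(3*k + 13)).
Δs = (-3*k - 13)/(k**5 + 25*k**4 + 245*k**3 + 1175*k**2 + 2754*k + 2520), as required.

Yes. s_k = \frac{k \left(- k^{2} - 14 k - 63\right)}{90 \left(k^{3} + 14 k^{2} + 63 k + 90\right)}.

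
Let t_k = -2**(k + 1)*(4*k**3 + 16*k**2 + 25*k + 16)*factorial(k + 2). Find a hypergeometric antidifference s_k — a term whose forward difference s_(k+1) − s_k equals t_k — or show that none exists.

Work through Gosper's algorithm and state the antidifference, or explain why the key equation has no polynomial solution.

Step 1: r(k) = 2*(4*k**4 + 40*k**3 + 153*k**2 + 268*k + 183)/(4*k**3 + 16*k**2 + 25*k + 16).
A = 2*k + 6, B = 1, C = k**3 + 4*k**2 + 25*k/4 + 4.
Need (2*k + 6)·f(k+1) − (1)·f(k) = k**3 + 4*k**2 + 25*k/4 + 4.
Bound: deg f ≤ 2.
A polynomial solution: f(k) = (2*k**2 - k + 2)/4.
Get s_k = R·t_k = -2**(k + 1)*(2*k**2 - k + 2)*factorial(k + 2) with R(k) = B(k−1)f(k)/C(k) = (2*k**2 - k + 2)/(4*k**3 + 16*k**2 + 25*k + 16).
Δs = -2**(k + 1)*(4*k**3 + 16*k**2 + 25*k + 16)*factorial(k + 2), as required.

s_k = -2**(k + 1)*(2*k**2 - k + 2)*factorial(k + 2)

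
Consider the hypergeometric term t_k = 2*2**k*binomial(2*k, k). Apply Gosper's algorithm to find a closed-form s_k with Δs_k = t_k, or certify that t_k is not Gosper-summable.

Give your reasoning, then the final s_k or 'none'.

none (Gosper's algorithm certifies no s_k)

r(k) = 4*(2*k + 1)/(k + 1) after simplifying.
So A=8*k + 4 and B=k + 1, with C=1.
f must satisfy (8*k + 4)·f(k+1) − (k)·f(k) = 1.
d = -1 from the (1,1,0) case.
d = -1 < 0 ⇒ no nonzero polynomial f; not summable.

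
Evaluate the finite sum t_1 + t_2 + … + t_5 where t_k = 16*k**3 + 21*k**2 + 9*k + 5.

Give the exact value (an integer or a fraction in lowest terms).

Step 1: r(k) = (16*k**3 + 69*k**2 + 99*k + 51)/(16*k**3 + 21*k**2 + 9*k + 5).
Factor: A=1; B=1; C=k**3 + 21*k**2/16 + 9*k/16 + 5/16.
Key eq: (1)·f(k+1) = (1)·f(k) + (k**3 + 21*k**2/16 + 9*k/16 + 5/16).
Degrees (0,0,3) ⇒ d ≤ 4.
Solve for f: f(k) = k*(4*k**3 - k**2 - 2*k + 4)/16 (degree 4 ≤ 4).
Certificate R = B(k−1)f/C = k*(4*k**3 - k**2 - 2*k + 4)/(16*k**3 + 21*k**2 + 9*k + 5) gives s_k = k*(4*k**3 - k**2 - 2*k + 4).
s_(k+1) − s_k = 16*k**3 + 21*k**2 + 9*k + 5 = t_k.
Σ_(k=1)^(5) t_k = s_(6) − s_(1) = 4920 − (5) = 4915.

Σ = 4915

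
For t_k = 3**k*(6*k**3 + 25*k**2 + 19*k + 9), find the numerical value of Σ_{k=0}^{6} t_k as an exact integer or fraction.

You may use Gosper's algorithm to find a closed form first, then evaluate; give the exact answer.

Ratio r(k) = 3*(6*k**3 + 43*k**2 + 87*k + 59)/(6*k**3 + 25*k**2 + 19*k + 9).
Take A(k)=3, B(k)=1, C(k)=k**3 + 25*k**2/6 + 19*k/6 + 3/2.
Solve (3)·f(k+1) − (1)·f(k) = k**3 + 25*k**2/6 + 19*k/6 + 3/2.
deg f ≤ 3 (via 0,0,3).
A polynomial solution: f(k) = (k + 1)*(3*k**2 - 4*k + 3)/6.
Certificate R = B(k−1)f/C = (k + 1)*(3*k**2 - 4*k + 3)/(6*k**3 + 25*k**2 + 19*k + 9) gives s_k = 3**k*(3*k**3 - k**2 - k + 3).
Δs = 3**k*(6*k**3 + 25*k**2 + 19*k + 9), as required.
Evaluate s at k=7 and k=0: 2134512 and 3; difference 2134509.

Σ = 2134509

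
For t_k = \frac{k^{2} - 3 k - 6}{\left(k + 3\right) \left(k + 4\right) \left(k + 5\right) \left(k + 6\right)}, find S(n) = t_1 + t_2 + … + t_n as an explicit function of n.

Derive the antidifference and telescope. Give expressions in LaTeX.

The ratio is (k + 3)*(3*k - (k + 1)**2 + 9)/((k + 7)*(-k**2 + 3*k + 6)).
Take A(k)=k + 3, B(k)=k + 7, C(k)=k**2 - 3*k - 6.
f must satisfy (k + 3)·f(k+1) − (k + 6)·f(k) = k**2 - 3*k - 6.
deg f ≤ 3 (via 1,1,2).
Match coefficients ⇒ f(k) = k*(k**2 - 48*k - 73)/60.
Get s_k = R·t_k = k*(k**2 - 48*k - 73)/(60*(k + 3)*(k + 4)*(k + 5)) with R(k) = B(k−1)f(k)/C(k) = k*(k + 6)*(k**2 - 48*k - 73)/(60*(k**2 - 3*k - 6)).
Check: Δs_k = (k**2 - 3*k - 6)/(k**4 + 18*k**3 + 119*k**2 + 342*k + 360). ✓
s_(n+1) = (n**3 - 45*n**2 - 166*n - 120)/(60*(n**3 + 15*n**2 + 74*n + 120)) and s_(1) = -1/60, so S(n) = n*(n**2 - 15*n - 46)/(30*(n**3 + 15*n**2 + 74*n + 120)).

S(n) = \frac{n \left(n^{2} - 15 n - 46\right)}{30 \left(n^{3} + 15 n^{2} + 74 n + 120\right)}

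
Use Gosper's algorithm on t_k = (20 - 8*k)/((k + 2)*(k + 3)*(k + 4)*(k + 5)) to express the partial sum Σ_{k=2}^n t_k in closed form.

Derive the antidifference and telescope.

r(k) = (k + 2)*(2*k - 3)/((k + 6)*(2*k - 5)) after simplifying.
A = k + 2, B = k + 6, C = k - 5/2.
Set up (k + 2)·f(k+1) − (k + 5)·f(k) − (k - 5/2) = 0.
deg f ≤ 3 (via 1,1,1).
A polynomial solution: f(k) = -k*(k**2 + 9*k + 50)/48.
R(k) = B(k−1)·f(k)/C(k) = -k*(k + 5)*(k**2 + 9*k + 50)/(24*(2*k - 5)); s_k = R·t_k = k*(k**2 + 9*k + 50)/(6*(k + 2)*(k + 3)*(k + 4)).
Verify: 4*(5 - 2*k)/(k**4 + 14*k**3 + 71*k**2 + 154*k + 120) matches t_k.
Evaluate: s_(n+1) = (n**3 + 12*n**2 + 71*n + 60)/(6*(n**3 + 12*n**2 + 47*n + 60)); subtract s_(2) = 1/5 ⇒ S(n) = (-n**3 - 12*n**2 + 73*n - 60)/(30*(n**3 + 12*n**2 + 47*n + 60)).

S(n) = (-n**3 - 12*n**2 + 73*n - 60)/(30*(n**3 + 12*n**2 + 47*n + 60))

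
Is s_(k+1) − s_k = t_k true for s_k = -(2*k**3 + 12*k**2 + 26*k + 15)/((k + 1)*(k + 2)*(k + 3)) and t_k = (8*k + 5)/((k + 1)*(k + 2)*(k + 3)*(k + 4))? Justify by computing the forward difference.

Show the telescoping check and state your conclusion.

Valid — Δs_k = t_k.

s_(k+1) = (-26*k - 2*(k + 1)**3 - 12*(k + 1)**2 - 41)/((k + 2)*(k + 3)*(k + 4))
s_(k+1) − s_k = (8*k + 5)/(k**4 + 10*k**3 + 35*k**2 + 50*k + 24)
(s_(k+1) − s_k) − t_k = 0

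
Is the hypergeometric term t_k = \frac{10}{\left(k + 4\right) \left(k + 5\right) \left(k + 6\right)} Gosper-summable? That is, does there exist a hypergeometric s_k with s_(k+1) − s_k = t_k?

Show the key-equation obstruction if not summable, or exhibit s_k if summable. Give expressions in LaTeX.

t_(k+1)/t_k = (k + 4)/(k + 7).
Factor: A=k + 4; B=k + 7; C=1.
f must satisfy (k + 4)·f(k+1) − (k + 6)·f(k) = 1.
deg f ≤ 2 (via 1,1,0).
Coefficient equations give f(k) = k*(k + 9)/40.
Certificate R = B(k−1)f/C = k*(k + 6)*(k + 9)/40 gives s_k = k*(k + 9)/(4*(k + 4)*(k + 5)).
s_(k+1) − s_k = 10/(k**3 + 15*k**2 + 74*k + 120) = t_k.

Yes. s_k = \frac{k \left(k + 9\right)}{4 \left(k + 4\right) \left(k + 5\right)}.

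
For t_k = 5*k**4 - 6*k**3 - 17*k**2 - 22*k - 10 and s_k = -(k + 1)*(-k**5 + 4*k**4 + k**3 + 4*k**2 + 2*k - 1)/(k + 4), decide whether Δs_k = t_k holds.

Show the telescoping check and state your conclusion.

s_(k+1) = (k**6 + 3*k**5 - 5*k**4 - 35*k**3 - 66*k**2 - 57*k - 18)/(k + 5)
s_(k+1) − s_k = (5*k**6 + 27*k**5 - 25*k**4 - 175*k**3 - 290*k**2 - 242*k - 77)/(k**2 + 9*k + 20)
(s_(k+1) − s_k) − t_k = 3*(-4*k**5 - 18*k**4 + 40*k**3 + 86*k**2 + 96*k + 41)/(k**2 + 9*k + 20)

Invalid: residual 3*(-4*k**5 - 18*k**4 + 40*k**3 + 86*k**2 + 96*k + 41)/(k**2 + 9*k + 20) ≠ 0.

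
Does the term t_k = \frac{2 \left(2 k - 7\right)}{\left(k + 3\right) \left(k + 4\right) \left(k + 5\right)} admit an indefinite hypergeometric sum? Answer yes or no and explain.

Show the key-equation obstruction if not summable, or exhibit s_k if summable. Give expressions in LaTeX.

r(k) = (k + 3)*(2*k - 5)/((k + 6)*(2*k - 7)) after simplifying.
Normal form (A,B,C) = (k + 3, k + 6, k - 7/2).
Set up (k + 3)·f(k+1) − (k + 5)·f(k) − (k - 7/2) = 0.
Bound: deg f ≤ 2.
Match coefficients ⇒ f(k) = -k*(k + 55)/48.
Certificate R = B(k−1)f/C = -k*(k + 5)*(k + 55)/(24*(2*k - 7)) gives s_k = k*(-k - 55)/(12*(k + 3)*(k + 4)).
Δs = 2*(2*k - 7)/(k**3 + 12*k**2 + 47*k + 60), as required.

Yes. s_k = \frac{k \left(- k - 55\right)}{12 \left(k + 3\right) \left(k + 4\right)}.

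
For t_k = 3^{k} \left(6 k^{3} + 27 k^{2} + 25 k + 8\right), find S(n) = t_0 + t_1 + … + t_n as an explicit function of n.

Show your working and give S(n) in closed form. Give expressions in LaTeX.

r(k) = 3*(6*k**3 + 45*k**2 + 97*k + 66)/(6*k**3 + 27*k**2 + 25*k + 8) after simplifying.
Gosper form: A/B · C(k+1)/C(k) with A=3, B=1, C=k**3 + 9*k**2/2 + 25*k/6 + 4/3.
Key eq: (3)·f(k+1) = (1)·f(k) + (k**3 + 9*k**2/2 + 25*k/6 + 4/3).
Bound: deg f ≤ 3.
A polynomial solution: f(k) = (3*k**3 - k + 1)/6.
Get s_k = R·t_k = 3**k*(3*k**3 - k + 1) with R(k) = B(k−1)f(k)/C(k) = (3*k**3 - k + 1)/(6*k**3 + 27*k**2 + 25*k + 8).
Verify: 3**k*(6*k**3 + 27*k**2 + 25*k + 8) matches t_k.
s_(n+1) = 3**(n + 1)*(3*n**3 + 9*n**2 + 8*n + 3) and s_(0) = 1, so S(n) = 9*3**n*n**3 + 27*3**n*n**2 + 24*3**n*n + 9*3**n - 1.

S(n) = 9 \cdot 3^{n} n^{3} + 27 \cdot 3^{n} n^{2} + 24 \cdot 3^{n} n + 9 \cdot 3^{n} - 1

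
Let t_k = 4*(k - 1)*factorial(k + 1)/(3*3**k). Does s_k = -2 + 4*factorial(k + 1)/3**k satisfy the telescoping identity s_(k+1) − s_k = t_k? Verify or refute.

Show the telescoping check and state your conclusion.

Valid: the claim telescopes to t_k.

s_(k+1) = 4*3**(-k - 1)*factorial(k + 2) - 2
s_(k+1) − s_k = 4*(k - 1)*factorial(k + 1)/(3*3**k)
(s_(k+1) − s_k) − t_k = 0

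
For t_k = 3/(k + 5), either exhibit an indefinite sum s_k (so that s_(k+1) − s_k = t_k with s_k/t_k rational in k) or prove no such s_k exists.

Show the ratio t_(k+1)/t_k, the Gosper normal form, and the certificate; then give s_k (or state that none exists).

Step 1: r(k) = (k + 5)/(k + 6).
Take A(k)=k + 5, B(k)=k + 6, C(k)=1.
Set up (k + 5)·f(k+1) − (k + 5)·f(k) − (1) = 0.
deg f ≤ 0 (via 1,1,0).
Write f(k) = c0. Then LHS − RHS = -1, requiring -1 = 0: contradictory. No certificate.

not Gosper-summable; s_k does not exist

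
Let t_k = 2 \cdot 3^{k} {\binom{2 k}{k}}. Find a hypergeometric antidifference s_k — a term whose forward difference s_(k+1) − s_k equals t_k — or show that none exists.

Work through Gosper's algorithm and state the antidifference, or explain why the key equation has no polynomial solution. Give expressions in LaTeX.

The ratio is 6*(2*k + 1)/(k + 1).
Normal form (A,B,C) = (12*k + 6, k + 1, 1).
Need (12*k + 6)·f(k+1) − (k)·f(k) = 1.
deg f ≤ -1 (via 1,1,0).
Negative degree bound (-1): no f exists, t_k not Gosper-summable.

not Gosper-summable; s_k does not exist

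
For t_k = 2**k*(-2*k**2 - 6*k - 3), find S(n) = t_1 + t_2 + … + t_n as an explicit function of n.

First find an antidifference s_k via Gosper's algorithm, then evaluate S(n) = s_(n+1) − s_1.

The ratio is 2*(2*k**2 + 10*k + 11)/(2*k**2 + 6*k + 3).
So A=2 and B=1, with C=k**2 + 3*k + 3/2.
Need (2)·f(k+1) − (1)·f(k) = k**2 + 3*k + 3/2.
deg f ≤ 2 (via 0,0,2).
Coefficient equations give f(k) = (2*k**2 - 2*k + 3)/2.
Certificate R = B(k−1)f/C = (2*k**2 - 2*k + 3)/(2*k**2 + 6*k + 3) gives s_k = 2**k*(-2*k**2 + 2*k - 3).
Verify: 2**k*(-2*k**2 - 6*k - 3) matches t_k.
Evaluate: s_(n+1) = 2**(n + 1)*(-2*n**2 - 2*n - 3); subtract s_(1) = -6 ⇒ S(n) = -4*2**n*n**2 - 4*2**n*n - 6*2**n + 6.

S(n) = -4*2**n*n**2 - 4*2**n*n - 6*2**n + 6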